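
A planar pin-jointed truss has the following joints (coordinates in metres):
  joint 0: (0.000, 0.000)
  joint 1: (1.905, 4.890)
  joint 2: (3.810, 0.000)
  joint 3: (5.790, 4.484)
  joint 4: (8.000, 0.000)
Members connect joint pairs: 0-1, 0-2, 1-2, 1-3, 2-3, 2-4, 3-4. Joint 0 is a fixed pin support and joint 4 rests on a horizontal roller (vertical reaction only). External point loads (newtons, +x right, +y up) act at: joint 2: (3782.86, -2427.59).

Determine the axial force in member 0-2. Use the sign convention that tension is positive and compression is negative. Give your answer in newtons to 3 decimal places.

4278.180

N=5 nodes, M=7 members, R=3 reactions → 2N=10, M+R=10
member 0 (0-1): L=5.2480, (cx,cy)=(0.3630,0.9318)
member 1 (0-2): L=3.8100, (cx,cy)=(1.0000,0.0000)
member 2 (1-2): L=5.2480, (cx,cy)=(0.3630,-0.9318)
member 3 (1-3): L=3.9062, (cx,cy)=(0.9946,-0.1039)
member 4 (2-3): L=4.9017, (cx,cy)=(0.4039,0.9148)
member 5 (2-4): L=4.1900, (cx,cy)=(1.0000,0.0000)
member 6 (3-4): L=4.9990, (cx,cy)=(0.4421,-0.8970)
solve A·x = −loads:
  F[0-1] = -1364.5246 N (compression)
  F[0-2] = +4278.1796 N (tension)
  F[1-2] = +1480.3445 N (tension)
  F[1-3] = -1038.3053 N (compression)
  F[2-3] = +1145.8650 N (tension)
  F[2-4] = +569.8191 N (tension)
  F[3-4] = -1288.9348 N (compression)
  Rx@0 = -3782.8600 N
  Ry@0 = +1271.4503 N
  Ry@4 = +1156.1397 N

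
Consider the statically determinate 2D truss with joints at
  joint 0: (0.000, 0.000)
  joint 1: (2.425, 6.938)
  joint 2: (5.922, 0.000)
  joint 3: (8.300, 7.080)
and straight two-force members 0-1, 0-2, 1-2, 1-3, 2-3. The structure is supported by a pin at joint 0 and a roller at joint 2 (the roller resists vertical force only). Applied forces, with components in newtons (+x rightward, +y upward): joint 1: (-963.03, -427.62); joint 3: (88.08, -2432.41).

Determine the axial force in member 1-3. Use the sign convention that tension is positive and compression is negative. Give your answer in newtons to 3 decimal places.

N=4 nodes, M=5 members, R=3 reactions → 2N=8, M+R=8
member 0 (0-1): L=7.3496, (cx,cy)=(0.3300,0.9440)
member 1 (0-2): L=5.9220, (cx,cy)=(1.0000,0.0000)
member 2 (1-2): L=7.7695, (cx,cy)=(0.4501,-0.8930)
member 3 (1-3): L=5.8767, (cx,cy)=(0.9997,0.0242)
member 4 (2-3): L=7.4687, (cx,cy)=(0.3184,0.9480)
solve A·x = −loads:
  F[0-1] = -316.4398 N (compression)
  F[0-2] = -770.5406 N (compression)
  F[1-2] = -119.6516 N (compression)
  F[1-3] = +912.7416 N (tension)
  F[2-3] = -2589.2131 N (compression)
  Rx@0 = +874.9500 N
  Ry@0 = +298.7187 N
  Ry@2 = +2561.3113 N

912.742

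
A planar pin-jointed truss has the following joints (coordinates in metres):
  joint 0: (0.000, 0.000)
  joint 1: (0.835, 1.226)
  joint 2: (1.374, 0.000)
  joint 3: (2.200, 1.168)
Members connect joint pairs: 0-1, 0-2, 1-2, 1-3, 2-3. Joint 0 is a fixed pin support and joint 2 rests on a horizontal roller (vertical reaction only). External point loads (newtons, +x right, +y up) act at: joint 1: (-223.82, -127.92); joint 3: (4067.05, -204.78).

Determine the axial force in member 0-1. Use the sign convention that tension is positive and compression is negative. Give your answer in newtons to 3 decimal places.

4029.585

N=4 nodes, M=5 members, R=3 reactions → 2N=8, M+R=8
member 0 (0-1): L=1.4833, (cx,cy)=(0.5629,0.8265)
member 1 (0-2): L=1.3740, (cx,cy)=(1.0000,0.0000)
member 2 (1-2): L=1.3393, (cx,cy)=(0.4025,-0.9154)
member 3 (1-3): L=1.3662, (cx,cy)=(0.9991,-0.0425)
member 4 (2-3): L=1.4306, (cx,cy)=(0.5774,0.8165)
solve A·x = −loads:
  F[0-1] = +4029.5852 N (tension)
  F[0-2] = +1574.9024 N (tension)
  F[1-2] = -3967.6909 N (compression)
  F[1-3] = +4092.6873 N (tension)
  F[2-3] = -38.0115 N (compression)
  Rx@0 = -3843.2300 N
  Ry@0 = -3330.5025 N
  Ry@2 = +3663.2025 N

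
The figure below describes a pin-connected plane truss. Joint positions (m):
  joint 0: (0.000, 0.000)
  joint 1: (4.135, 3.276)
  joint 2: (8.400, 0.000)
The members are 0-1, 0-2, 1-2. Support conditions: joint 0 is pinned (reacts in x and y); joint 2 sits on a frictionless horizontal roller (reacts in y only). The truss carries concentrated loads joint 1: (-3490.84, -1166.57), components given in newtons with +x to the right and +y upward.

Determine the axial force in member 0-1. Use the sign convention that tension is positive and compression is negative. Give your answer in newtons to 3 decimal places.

N=3 nodes, M=3 members, R=3 reactions → 2N=6, M+R=6
member 0 (0-1): L=5.2755, (cx,cy)=(0.7838,0.6210)
member 1 (0-2): L=8.4000, (cx,cy)=(1.0000,0.0000)
member 2 (1-2): L=5.3780, (cx,cy)=(0.7931,-0.6092)
solve A·x = −loads:
  F[0-1] = -3146.1725 N (compression)
  F[0-2] = -1024.8103 N (compression)
  F[1-2] = +1292.2353 N (tension)
  Rx@0 = +3490.8400 N
  Ry@0 = +1953.7396 N
  Ry@2 = -787.1696 N

-3146.172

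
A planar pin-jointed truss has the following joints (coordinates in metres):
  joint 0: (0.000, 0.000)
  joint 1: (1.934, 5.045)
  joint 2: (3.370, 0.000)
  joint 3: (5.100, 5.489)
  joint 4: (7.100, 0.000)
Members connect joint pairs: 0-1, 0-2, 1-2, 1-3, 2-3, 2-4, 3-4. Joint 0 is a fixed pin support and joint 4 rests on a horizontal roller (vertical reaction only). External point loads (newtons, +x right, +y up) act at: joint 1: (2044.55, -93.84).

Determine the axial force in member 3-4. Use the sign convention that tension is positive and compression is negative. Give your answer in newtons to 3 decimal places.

N=5 nodes, M=7 members, R=3 reactions → 2N=10, M+R=10
member 0 (0-1): L=5.4030, (cx,cy)=(0.3579,0.9337)
member 1 (0-2): L=3.3700, (cx,cy)=(1.0000,0.0000)
member 2 (1-2): L=5.2454, (cx,cy)=(0.2738,-0.9618)
member 3 (1-3): L=3.1970, (cx,cy)=(0.9903,0.1389)
member 4 (2-3): L=5.7552, (cx,cy)=(0.3006,0.9538)
member 5 (2-4): L=3.7300, (cx,cy)=(1.0000,0.0000)
member 6 (3-4): L=5.8420, (cx,cy)=(0.3423,-0.9396)
solve A·x = −loads:
  F[0-1] = +1482.7494 N (tension)
  F[0-2] = +1513.8007 N (tension)
  F[1-2] = -1690.3189 N (compression)
  F[1-3] = -1061.3372 N (compression)
  F[2-3] = +1704.5792 N (tension)
  F[2-4] = +538.6569 N (tension)
  F[3-4] = -1573.4204 N (compression)
  Rx@0 = -2044.5500 N
  Ry@0 = -1384.5038 N
  Ry@4 = +1478.3438 N

-1573.420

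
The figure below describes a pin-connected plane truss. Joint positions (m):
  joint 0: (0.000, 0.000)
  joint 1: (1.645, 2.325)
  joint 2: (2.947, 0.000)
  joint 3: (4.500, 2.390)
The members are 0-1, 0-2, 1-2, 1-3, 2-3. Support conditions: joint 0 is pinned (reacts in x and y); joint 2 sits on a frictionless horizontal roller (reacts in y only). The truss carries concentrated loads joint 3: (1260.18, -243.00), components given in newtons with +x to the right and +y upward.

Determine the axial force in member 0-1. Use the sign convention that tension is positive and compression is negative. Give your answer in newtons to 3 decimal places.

1408.802

N=4 nodes, M=5 members, R=3 reactions → 2N=8, M+R=8
member 0 (0-1): L=2.8481, (cx,cy)=(0.5776,0.8163)
member 1 (0-2): L=2.9470, (cx,cy)=(1.0000,0.0000)
member 2 (1-2): L=2.6647, (cx,cy)=(0.4886,-0.8725)
member 3 (1-3): L=2.8557, (cx,cy)=(0.9997,0.0228)
member 4 (2-3): L=2.8502, (cx,cy)=(0.5449,0.8385)
solve A·x = −loads:
  F[0-1] = +1408.8018 N (tension)
  F[0-2] = +446.4859 N (tension)
  F[1-2] = -1280.5456 N (compression)
  F[1-3] = +1439.7460 N (tension)
  F[2-3] = -328.8760 N (compression)
  Rx@0 = -1260.1800 N
  Ry@0 = -1150.0540 N
  Ry@2 = +1393.0540 N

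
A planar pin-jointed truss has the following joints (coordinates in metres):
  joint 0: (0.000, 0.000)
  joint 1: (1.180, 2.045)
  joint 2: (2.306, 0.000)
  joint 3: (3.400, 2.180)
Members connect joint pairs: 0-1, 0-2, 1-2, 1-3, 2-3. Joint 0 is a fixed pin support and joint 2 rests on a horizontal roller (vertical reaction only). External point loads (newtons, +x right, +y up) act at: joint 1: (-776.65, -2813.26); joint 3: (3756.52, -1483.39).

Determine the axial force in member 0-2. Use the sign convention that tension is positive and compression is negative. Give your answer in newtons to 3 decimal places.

1714.721

N=4 nodes, M=5 members, R=3 reactions → 2N=8, M+R=8
member 0 (0-1): L=2.3610, (cx,cy)=(0.4998,0.8662)
member 1 (0-2): L=2.3060, (cx,cy)=(1.0000,0.0000)
member 2 (1-2): L=2.3345, (cx,cy)=(0.4823,-0.8760)
member 3 (1-3): L=2.2241, (cx,cy)=(0.9982,0.0607)
member 4 (2-3): L=2.4391, (cx,cy)=(0.4485,0.8938)
solve A·x = −loads:
  F[0-1] = +2531.3945 N (tension)
  F[0-2] = +1714.7206 N (tension)
  F[1-2] = -5392.1946 N (compression)
  F[1-3] = +4651.1916 N (tension)
  F[2-3] = -1975.5762 N (compression)
  Rx@0 = -2979.8700 N
  Ry@0 = -2192.5682 N
  Ry@2 = +6489.2182 N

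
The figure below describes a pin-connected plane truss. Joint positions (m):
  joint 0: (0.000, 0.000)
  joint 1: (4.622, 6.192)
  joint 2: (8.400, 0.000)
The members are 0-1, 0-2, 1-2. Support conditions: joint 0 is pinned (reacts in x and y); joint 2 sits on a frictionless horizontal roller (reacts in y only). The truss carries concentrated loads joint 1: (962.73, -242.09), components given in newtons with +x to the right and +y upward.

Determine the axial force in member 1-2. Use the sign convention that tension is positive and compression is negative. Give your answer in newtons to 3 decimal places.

-987.380

N=3 nodes, M=3 members, R=3 reactions → 2N=6, M+R=6
member 0 (0-1): L=7.7268, (cx,cy)=(0.5982,0.8014)
member 1 (0-2): L=8.4000, (cx,cy)=(1.0000,0.0000)
member 2 (1-2): L=7.2536, (cx,cy)=(0.5208,-0.8536)
solve A·x = −loads:
  F[0-1] = +749.7046 N (tension)
  F[0-2] = +514.2746 N (tension)
  F[1-2] = -987.3801 N (compression)
  Rx@0 = -962.7300 N
  Ry@0 = -600.7867 N
  Ry@2 = +842.8767 N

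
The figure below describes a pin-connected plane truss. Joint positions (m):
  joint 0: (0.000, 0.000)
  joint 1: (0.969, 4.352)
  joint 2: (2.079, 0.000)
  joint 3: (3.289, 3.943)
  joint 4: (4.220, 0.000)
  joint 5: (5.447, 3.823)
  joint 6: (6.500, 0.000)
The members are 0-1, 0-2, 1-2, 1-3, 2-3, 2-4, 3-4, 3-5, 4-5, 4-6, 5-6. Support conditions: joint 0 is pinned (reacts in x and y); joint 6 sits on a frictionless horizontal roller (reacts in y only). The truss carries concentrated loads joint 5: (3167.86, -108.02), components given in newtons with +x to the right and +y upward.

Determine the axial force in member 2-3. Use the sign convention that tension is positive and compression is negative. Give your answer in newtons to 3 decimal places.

N=7 nodes, M=11 members, R=3 reactions → 2N=14, M+R=14
member 0 (0-1): L=4.4586, (cx,cy)=(0.2173,0.9761)
member 1 (0-2): L=2.0790, (cx,cy)=(1.0000,0.0000)
member 2 (1-2): L=4.4913, (cx,cy)=(0.2471,-0.9690)
member 3 (1-3): L=2.3558, (cx,cy)=(0.9848,-0.1736)
member 4 (2-3): L=4.1245, (cx,cy)=(0.2934,0.9560)
member 5 (2-4): L=2.1410, (cx,cy)=(1.0000,0.0000)
member 6 (3-4): L=4.0514, (cx,cy)=(0.2298,-0.9732)
member 7 (3-5): L=2.1613, (cx,cy)=(0.9985,-0.0555)
member 8 (4-5): L=4.0151, (cx,cy)=(0.3056,0.9522)
member 9 (4-6): L=2.2800, (cx,cy)=(1.0000,0.0000)
member 10 (5-6): L=3.9654, (cx,cy)=(0.2655,-0.9641)
solve A·x = −loads:
  F[0-1] = +1890.8872 N (tension)
  F[0-2] = +2756.9056 N (tension)
  F[1-2] = -2072.7456 N (compression)
  F[1-3] = +937.4558 N (tension)
  F[2-3] = +2100.8883 N (tension)
  F[2-4] = +1628.3029 N (tension)
  F[3-4] = -2010.8062 N (compression)
  F[3-5] = +2004.7245 N (tension)
  F[4-5] = +2055.3199 N (tension)
  F[4-6] = +538.1262 N (tension)
  F[5-6] = -2026.4653 N (compression)
  Rx@0 = -3167.8600 N
  Ry@0 = -1845.6898 N
  Ry@6 = +1953.7098 N

2100.888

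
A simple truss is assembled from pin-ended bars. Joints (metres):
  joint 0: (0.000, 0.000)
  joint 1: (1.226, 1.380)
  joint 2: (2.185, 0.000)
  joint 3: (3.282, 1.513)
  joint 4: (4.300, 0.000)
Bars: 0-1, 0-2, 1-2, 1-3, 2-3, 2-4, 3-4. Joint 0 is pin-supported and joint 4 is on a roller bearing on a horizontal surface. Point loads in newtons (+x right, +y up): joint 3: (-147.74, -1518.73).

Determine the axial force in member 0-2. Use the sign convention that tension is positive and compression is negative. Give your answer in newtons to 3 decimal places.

217.870

N=5 nodes, M=7 members, R=3 reactions → 2N=10, M+R=10
member 0 (0-1): L=1.8459, (cx,cy)=(0.6642,0.7476)
member 1 (0-2): L=2.1850, (cx,cy)=(1.0000,0.0000)
member 2 (1-2): L=1.6805, (cx,cy)=(0.5707,-0.8212)
member 3 (1-3): L=2.0603, (cx,cy)=(0.9979,0.0646)
member 4 (2-3): L=1.8688, (cx,cy)=(0.5870,0.8096)
member 5 (2-4): L=2.1150, (cx,cy)=(1.0000,0.0000)
member 6 (3-4): L=1.8236, (cx,cy)=(0.5582,-0.8297)
solve A·x = −loads:
  F[0-1] = -550.4824 N (compression)
  F[0-2] = +217.8695 N (tension)
  F[1-2] = +452.0263 N (tension)
  F[1-3] = -624.8677 N (compression)
  F[2-3] = -458.4989 N (compression)
  F[2-4] = +744.9604 N (tension)
  F[3-4] = -1334.4843 N (compression)
  Rx@0 = +147.7400 N
  Ry@0 = +411.5344 N
  Ry@4 = +1107.1956 N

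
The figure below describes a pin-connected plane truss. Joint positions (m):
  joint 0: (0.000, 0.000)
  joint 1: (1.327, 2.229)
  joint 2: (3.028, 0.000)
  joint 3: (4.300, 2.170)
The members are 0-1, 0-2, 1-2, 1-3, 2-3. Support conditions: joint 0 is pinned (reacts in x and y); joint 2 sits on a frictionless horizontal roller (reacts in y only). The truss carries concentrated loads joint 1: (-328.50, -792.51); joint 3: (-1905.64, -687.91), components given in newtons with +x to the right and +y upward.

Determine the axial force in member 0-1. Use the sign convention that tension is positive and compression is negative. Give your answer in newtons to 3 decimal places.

-2052.596

N=4 nodes, M=5 members, R=3 reactions → 2N=8, M+R=8
member 0 (0-1): L=2.5941, (cx,cy)=(0.5115,0.8593)
member 1 (0-2): L=3.0280, (cx,cy)=(1.0000,0.0000)
member 2 (1-2): L=2.8039, (cx,cy)=(0.6067,-0.7950)
member 3 (1-3): L=2.9736, (cx,cy)=(0.9998,-0.0198)
member 4 (2-3): L=2.5153, (cx,cy)=(0.5057,0.8627)
solve A·x = −loads:
  F[0-1] = -2052.5959 N (compression)
  F[0-2] = -1184.1451 N (compression)
  F[1-2] = +1258.7592 N (tension)
  F[1-3] = -1485.4205 N (compression)
  F[2-3] = -831.5457 N (compression)
  Rx@0 = +2234.1400 N
  Ry@0 = +1763.7065 N
  Ry@2 = -283.2865 N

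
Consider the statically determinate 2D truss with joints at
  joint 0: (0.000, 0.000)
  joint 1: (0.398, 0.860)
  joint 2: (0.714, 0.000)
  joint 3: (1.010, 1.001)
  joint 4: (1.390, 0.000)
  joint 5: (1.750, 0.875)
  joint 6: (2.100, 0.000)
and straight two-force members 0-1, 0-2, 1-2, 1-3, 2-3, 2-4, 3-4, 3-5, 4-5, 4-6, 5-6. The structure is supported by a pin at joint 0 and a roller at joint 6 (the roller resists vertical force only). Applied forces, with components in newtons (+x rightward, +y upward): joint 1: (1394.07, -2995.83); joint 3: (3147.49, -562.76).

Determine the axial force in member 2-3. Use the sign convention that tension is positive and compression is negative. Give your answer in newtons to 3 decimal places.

2631.648

N=7 nodes, M=11 members, R=3 reactions → 2N=14, M+R=14
member 0 (0-1): L=0.9476, (cx,cy)=(0.4200,0.9075)
member 1 (0-2): L=0.7140, (cx,cy)=(1.0000,0.0000)
member 2 (1-2): L=0.9162, (cx,cy)=(0.3449,-0.9386)
member 3 (1-3): L=0.6280, (cx,cy)=(0.9745,0.2245)
member 4 (2-3): L=1.0438, (cx,cy)=(0.2836,0.9590)
member 5 (2-4): L=0.6760, (cx,cy)=(1.0000,0.0000)
member 6 (3-4): L=1.0707, (cx,cy)=(0.3549,-0.9349)
member 7 (3-5): L=0.7507, (cx,cy)=(0.9858,-0.1679)
member 8 (4-5): L=0.9462, (cx,cy)=(0.3805,0.9248)
member 9 (4-6): L=0.7100, (cx,cy)=(1.0000,0.0000)
member 10 (5-6): L=0.9424, (cx,cy)=(0.3714,-0.9285)
solve A·x = −loads:
  F[0-1] = -715.0642 N (compression)
  F[0-2] = +4841.8833 N (tension)
  F[1-2] = -2688.5956 N (compression)
  F[1-3] = -787.2035 N (compression)
  F[2-3] = +2631.6482 N (tension)
  F[2-4] = +3168.3505 N (tension)
  F[3-4] = -2710.4089 N (compression)
  F[3-5] = -2238.1612 N (compression)
  F[4-5] = +2740.0511 N (tension)
  F[4-6] = +1163.8601 N (tension)
  F[5-6] = -3133.7893 N (compression)
  Rx@0 = -4541.5600 N
  Ry@0 = +648.9397 N
  Ry@6 = +2909.6503 N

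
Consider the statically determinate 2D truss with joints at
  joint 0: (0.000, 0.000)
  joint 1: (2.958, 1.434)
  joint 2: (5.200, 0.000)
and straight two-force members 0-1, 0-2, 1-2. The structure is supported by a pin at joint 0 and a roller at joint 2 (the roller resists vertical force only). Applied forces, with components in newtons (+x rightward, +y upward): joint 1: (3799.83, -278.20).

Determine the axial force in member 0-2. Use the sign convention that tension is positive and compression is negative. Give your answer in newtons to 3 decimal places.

N=3 nodes, M=3 members, R=3 reactions → 2N=6, M+R=6
member 0 (0-1): L=3.2873, (cx,cy)=(0.8998,0.4362)
member 1 (0-2): L=5.2000, (cx,cy)=(1.0000,0.0000)
member 2 (1-2): L=2.6614, (cx,cy)=(0.8424,-0.5388)
solve A·x = −loads:
  F[0-1] = +2127.1621 N (tension)
  F[0-2] = +1885.7334 N (tension)
  F[1-2] = -2238.4678 N (compression)
  Rx@0 = -3799.8300 N
  Ry@0 = -927.9292 N
  Ry@2 = +1206.1292 N

1885.733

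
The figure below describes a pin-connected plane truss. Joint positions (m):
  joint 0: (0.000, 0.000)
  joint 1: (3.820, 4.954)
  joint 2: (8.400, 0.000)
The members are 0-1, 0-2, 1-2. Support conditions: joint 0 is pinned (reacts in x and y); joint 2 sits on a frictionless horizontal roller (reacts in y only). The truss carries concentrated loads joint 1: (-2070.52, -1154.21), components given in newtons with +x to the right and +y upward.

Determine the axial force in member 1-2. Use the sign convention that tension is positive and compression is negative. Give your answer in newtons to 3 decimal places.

N=3 nodes, M=3 members, R=3 reactions → 2N=6, M+R=6
member 0 (0-1): L=6.2558, (cx,cy)=(0.6106,0.7919)
member 1 (0-2): L=8.4000, (cx,cy)=(1.0000,0.0000)
member 2 (1-2): L=6.7467, (cx,cy)=(0.6788,-0.7343)
solve A·x = −loads:
  F[0-1] = -2336.6699 N (compression)
  F[0-2] = -643.6620 N (compression)
  F[1-2] = +948.1705 N (tension)
  Rx@0 = +2070.5200 N
  Ry@0 = +1850.4331 N
  Ry@2 = -696.2231 N

948.171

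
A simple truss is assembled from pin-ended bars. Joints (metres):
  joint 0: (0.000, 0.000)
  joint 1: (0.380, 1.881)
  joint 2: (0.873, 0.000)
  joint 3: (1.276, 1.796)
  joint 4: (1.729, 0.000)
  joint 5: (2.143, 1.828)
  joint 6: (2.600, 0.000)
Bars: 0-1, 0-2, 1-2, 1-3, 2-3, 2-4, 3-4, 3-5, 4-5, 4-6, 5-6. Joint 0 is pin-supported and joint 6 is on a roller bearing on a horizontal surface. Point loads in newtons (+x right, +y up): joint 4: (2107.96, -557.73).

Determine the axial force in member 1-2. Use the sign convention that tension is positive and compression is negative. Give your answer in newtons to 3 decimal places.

201.871

N=7 nodes, M=11 members, R=3 reactions → 2N=14, M+R=14
member 0 (0-1): L=1.9190, (cx,cy)=(0.1980,0.9802)
member 1 (0-2): L=0.8730, (cx,cy)=(1.0000,0.0000)
member 2 (1-2): L=1.9445, (cx,cy)=(0.2535,-0.9673)
member 3 (1-3): L=0.9000, (cx,cy)=(0.9955,-0.0944)
member 4 (2-3): L=1.8407, (cx,cy)=(0.2189,0.9757)
member 5 (2-4): L=0.8560, (cx,cy)=(1.0000,0.0000)
member 6 (3-4): L=1.8522, (cx,cy)=(0.2446,-0.9696)
member 7 (3-5): L=0.8676, (cx,cy)=(0.9993,0.0369)
member 8 (4-5): L=1.8743, (cx,cy)=(0.2209,0.9753)
member 9 (4-6): L=0.8710, (cx,cy)=(1.0000,0.0000)
member 10 (5-6): L=1.8843, (cx,cy)=(0.2425,-0.9701)
solve A·x = −loads:
  F[0-1] = -190.6141 N (compression)
  F[0-2] = +2145.7054 N (tension)
  F[1-2] = +201.8713 N (tension)
  F[1-3] = -89.3253 N (compression)
  F[2-3] = -200.1313 N (compression)
  F[2-4] = +2240.7035 N (tension)
  F[3-4] = +185.9076 N (tension)
  F[3-5] = -178.3318 N (compression)
  F[4-5] = +387.0275 N (tension)
  F[4-6] = +92.7226 N (tension)
  F[5-6] = -382.3051 N (compression)
  Rx@0 = -2107.9600 N
  Ry@0 = +186.8396 N
  Ry@6 = +370.8904 N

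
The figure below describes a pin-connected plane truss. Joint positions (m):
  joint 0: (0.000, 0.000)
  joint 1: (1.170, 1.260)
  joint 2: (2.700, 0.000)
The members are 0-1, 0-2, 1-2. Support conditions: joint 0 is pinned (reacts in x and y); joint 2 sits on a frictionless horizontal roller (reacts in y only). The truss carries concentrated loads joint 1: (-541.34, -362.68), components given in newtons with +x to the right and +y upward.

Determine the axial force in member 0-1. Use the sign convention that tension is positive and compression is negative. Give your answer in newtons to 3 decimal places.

N=3 nodes, M=3 members, R=3 reactions → 2N=6, M+R=6
member 0 (0-1): L=1.7194, (cx,cy)=(0.6805,0.7328)
member 1 (0-2): L=2.7000, (cx,cy)=(1.0000,0.0000)
member 2 (1-2): L=1.9820, (cx,cy)=(0.7719,-0.6357)
solve A·x = −loads:
  F[0-1] = -625.2021 N (compression)
  F[0-2] = -115.9206 N (compression)
  F[1-2] = +150.1698 N (tension)
  Rx@0 = +541.3400 N
  Ry@0 = +458.1440 N
  Ry@2 = -95.4640 N

-625.202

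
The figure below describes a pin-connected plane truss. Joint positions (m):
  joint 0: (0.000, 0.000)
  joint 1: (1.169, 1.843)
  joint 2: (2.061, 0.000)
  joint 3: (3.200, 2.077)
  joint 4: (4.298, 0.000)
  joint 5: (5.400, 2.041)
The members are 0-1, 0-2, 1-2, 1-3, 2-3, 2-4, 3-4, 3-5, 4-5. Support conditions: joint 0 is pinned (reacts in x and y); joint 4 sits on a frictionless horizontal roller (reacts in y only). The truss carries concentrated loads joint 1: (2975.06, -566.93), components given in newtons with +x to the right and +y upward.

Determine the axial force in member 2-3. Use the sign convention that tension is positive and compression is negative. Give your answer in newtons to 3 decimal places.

N=6 nodes, M=9 members, R=3 reactions → 2N=12, M+R=12
member 0 (0-1): L=2.1825, (cx,cy)=(0.5356,0.8445)
member 1 (0-2): L=2.0610, (cx,cy)=(1.0000,0.0000)
member 2 (1-2): L=2.0475, (cx,cy)=(0.4357,-0.9001)
member 3 (1-3): L=2.0444, (cx,cy)=(0.9934,0.1145)
member 4 (2-3): L=2.3688, (cx,cy)=(0.4808,0.8768)
member 5 (2-4): L=2.2370, (cx,cy)=(1.0000,0.0000)
member 6 (3-4): L=2.3494, (cx,cy)=(0.4674,-0.8841)
member 7 (3-5): L=2.2003, (cx,cy)=(0.9999,-0.0164)
member 8 (4-5): L=2.3195, (cx,cy)=(0.4751,0.8799)
solve A·x = −loads:
  F[0-1] = +1021.9462 N (tension)
  F[0-2] = +2427.6753 N (tension)
  F[1-2] = -1799.0127 N (compression)
  F[1-3] = -1654.8100 N (compression)
  F[2-3] = +1846.8262 N (tension)
  F[2-4] = +755.9207 N (tension)
  F[3-4] = -1617.4283 N (compression)
  F[3-5] = -0.0000 N (compression)
  F[4-5] = +0.0000 N (tension)
  Rx@0 = -2975.0600 N
  Ry@0 = -862.9855 N
  Ry@4 = +1429.9155 N

1846.826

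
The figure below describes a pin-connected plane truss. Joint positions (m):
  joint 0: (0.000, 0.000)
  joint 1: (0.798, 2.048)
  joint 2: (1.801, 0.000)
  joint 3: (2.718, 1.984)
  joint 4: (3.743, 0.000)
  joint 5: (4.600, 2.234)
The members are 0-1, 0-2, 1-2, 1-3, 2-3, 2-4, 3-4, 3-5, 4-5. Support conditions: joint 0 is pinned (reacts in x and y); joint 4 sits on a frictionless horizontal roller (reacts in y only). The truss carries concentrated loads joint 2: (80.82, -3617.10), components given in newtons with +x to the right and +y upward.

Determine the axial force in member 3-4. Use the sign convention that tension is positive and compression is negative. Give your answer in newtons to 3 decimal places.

-1958.968

N=6 nodes, M=9 members, R=3 reactions → 2N=12, M+R=12
member 0 (0-1): L=2.1980, (cx,cy)=(0.3631,0.9318)
member 1 (0-2): L=1.8010, (cx,cy)=(1.0000,0.0000)
member 2 (1-2): L=2.2804, (cx,cy)=(0.4398,-0.8981)
member 3 (1-3): L=1.9211, (cx,cy)=(0.9994,-0.0333)
member 4 (2-3): L=2.1857, (cx,cy)=(0.4196,0.9077)
member 5 (2-4): L=1.9420, (cx,cy)=(1.0000,0.0000)
member 6 (3-4): L=2.2331, (cx,cy)=(0.4590,-0.8884)
member 7 (3-5): L=1.8985, (cx,cy)=(0.9913,0.1317)
member 8 (4-5): L=2.3927, (cx,cy)=(0.3582,0.9337)
solve A·x = −loads:
  F[0-1] = -2014.1107 N (compression)
  F[0-2] = +812.0649 N (tension)
  F[1-2] = +2151.9265 N (tension)
  F[1-3] = -1678.6615 N (compression)
  F[2-3] = +1855.7215 N (tension)
  F[2-4] = +899.1592 N (tension)
  F[3-4] = -1958.9675 N (compression)
  F[3-5] = -0.0000 N (compression)
  F[4-5] = -0.0000 N (compression)
  Rx@0 = -80.8200 N
  Ry@0 = +1876.6787 N
  Ry@4 = +1740.4213 N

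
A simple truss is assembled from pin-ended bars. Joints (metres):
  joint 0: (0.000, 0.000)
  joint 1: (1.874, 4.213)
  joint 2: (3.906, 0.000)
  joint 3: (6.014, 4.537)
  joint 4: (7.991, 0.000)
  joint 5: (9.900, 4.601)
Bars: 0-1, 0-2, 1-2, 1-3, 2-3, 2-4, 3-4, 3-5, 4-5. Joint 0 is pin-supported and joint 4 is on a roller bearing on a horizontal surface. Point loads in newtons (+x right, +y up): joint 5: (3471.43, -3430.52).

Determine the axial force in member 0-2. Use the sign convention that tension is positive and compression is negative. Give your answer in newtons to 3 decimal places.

2217.818

N=6 nodes, M=9 members, R=3 reactions → 2N=12, M+R=12
member 0 (0-1): L=4.6110, (cx,cy)=(0.4064,0.9137)
member 1 (0-2): L=3.9060, (cx,cy)=(1.0000,0.0000)
member 2 (1-2): L=4.6774, (cx,cy)=(0.4344,-0.9007)
member 3 (1-3): L=4.1527, (cx,cy)=(0.9970,0.0780)
member 4 (2-3): L=5.0028, (cx,cy)=(0.4214,0.9069)
member 5 (2-4): L=4.0850, (cx,cy)=(1.0000,0.0000)
member 6 (3-4): L=4.9490, (cx,cy)=(0.3995,-0.9167)
member 7 (3-5): L=3.8865, (cx,cy)=(0.9999,0.0165)
member 8 (4-5): L=4.9813, (cx,cy)=(0.3832,0.9237)
solve A·x = −loads:
  F[0-1] = +3084.5210 N (tension)
  F[0-2] = +2217.8185 N (tension)
  F[1-2] = -2910.1940 N (compression)
  F[1-3] = +2525.5749 N (tension)
  F[2-3] = +2890.3489 N (tension)
  F[2-4] = -264.3345 N (compression)
  F[3-4] = -2985.6884 N (compression)
  F[3-5] = +4929.1324 N (tension)
  F[4-5] = -3801.9608 N (compression)
  Rx@0 = -3471.4300 N
  Ry@0 = -2818.2846 N
  Ry@4 = +6248.8046 N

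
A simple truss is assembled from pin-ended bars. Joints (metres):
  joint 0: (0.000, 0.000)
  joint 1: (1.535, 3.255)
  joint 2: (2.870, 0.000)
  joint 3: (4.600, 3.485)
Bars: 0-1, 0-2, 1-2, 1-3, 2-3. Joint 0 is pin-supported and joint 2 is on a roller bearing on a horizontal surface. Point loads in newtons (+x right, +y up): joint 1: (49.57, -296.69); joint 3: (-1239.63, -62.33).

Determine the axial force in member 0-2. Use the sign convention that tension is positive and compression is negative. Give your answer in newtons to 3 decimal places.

N=4 nodes, M=5 members, R=3 reactions → 2N=8, M+R=8
member 0 (0-1): L=3.5988, (cx,cy)=(0.4265,0.9045)
member 1 (0-2): L=2.8700, (cx,cy)=(1.0000,0.0000)
member 2 (1-2): L=3.5181, (cx,cy)=(0.3795,-0.9252)
member 3 (1-3): L=3.0736, (cx,cy)=(0.9972,0.0748)
member 4 (2-3): L=3.8908, (cx,cy)=(0.4446,0.8957)
solve A·x = −loads:
  F[0-1] = -1713.1331 N (compression)
  F[0-2] = -459.3524 N (compression)
  F[1-2] = +1252.2393 N (tension)
  F[1-3] = -1258.9857 N (compression)
  F[2-3] = +35.5924 N (tension)
  Rx@0 = +1190.0600 N
  Ry@0 = +1549.4810 N
  Ry@2 = -1190.4610 N

-459.352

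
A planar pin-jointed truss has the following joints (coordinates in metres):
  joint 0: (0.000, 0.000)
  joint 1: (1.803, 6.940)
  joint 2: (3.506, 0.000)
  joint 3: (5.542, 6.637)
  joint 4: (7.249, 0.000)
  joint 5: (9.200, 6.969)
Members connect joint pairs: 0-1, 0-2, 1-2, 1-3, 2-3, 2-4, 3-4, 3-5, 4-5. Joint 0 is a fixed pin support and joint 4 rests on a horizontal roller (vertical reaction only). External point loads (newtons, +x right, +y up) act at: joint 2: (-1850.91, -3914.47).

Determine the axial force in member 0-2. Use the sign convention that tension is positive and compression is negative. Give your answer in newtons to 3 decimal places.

-1325.799

N=6 nodes, M=9 members, R=3 reactions → 2N=12, M+R=12
member 0 (0-1): L=7.1704, (cx,cy)=(0.2515,0.9679)
member 1 (0-2): L=3.5060, (cx,cy)=(1.0000,0.0000)
member 2 (1-2): L=7.1459, (cx,cy)=(0.2383,-0.9712)
member 3 (1-3): L=3.7513, (cx,cy)=(0.9967,-0.0808)
member 4 (2-3): L=6.9423, (cx,cy)=(0.2933,0.9560)
member 5 (2-4): L=3.7430, (cx,cy)=(1.0000,0.0000)
member 6 (3-4): L=6.8530, (cx,cy)=(0.2491,-0.9685)
member 7 (3-5): L=3.6730, (cx,cy)=(0.9959,0.0904)
member 8 (4-5): L=7.2369, (cx,cy)=(0.2696,0.9630)
solve A·x = −loads:
  F[0-1] = -2088.3229 N (compression)
  F[0-2] = -1325.7992 N (compression)
  F[1-2] = +2168.1215 N (tension)
  F[1-3] = -1045.2299 N (compression)
  F[2-3] = +1892.0146 N (tension)
  F[2-4] = +486.9322 N (tension)
  F[3-4] = -1954.8603 N (compression)
  F[3-5] = +0.0000 N (tension)
  F[4-5] = -0.0000 N (compression)
  Rx@0 = +1850.9100 N
  Ry@0 = +2021.2252 N
  Ry@4 = +1893.2448 N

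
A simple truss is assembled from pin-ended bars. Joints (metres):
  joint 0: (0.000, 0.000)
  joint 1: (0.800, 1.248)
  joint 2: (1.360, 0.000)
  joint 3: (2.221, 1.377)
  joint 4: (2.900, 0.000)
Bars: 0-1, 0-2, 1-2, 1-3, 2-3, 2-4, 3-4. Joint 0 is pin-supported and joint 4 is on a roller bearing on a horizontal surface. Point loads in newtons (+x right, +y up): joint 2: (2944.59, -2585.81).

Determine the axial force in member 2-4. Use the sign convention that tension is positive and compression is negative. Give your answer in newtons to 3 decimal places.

N=5 nodes, M=7 members, R=3 reactions → 2N=10, M+R=10
member 0 (0-1): L=1.4824, (cx,cy)=(0.5397,0.8419)
member 1 (0-2): L=1.3600, (cx,cy)=(1.0000,0.0000)
member 2 (1-2): L=1.3679, (cx,cy)=(0.4094,-0.9124)
member 3 (1-3): L=1.4268, (cx,cy)=(0.9959,0.0904)
member 4 (2-3): L=1.6240, (cx,cy)=(0.5302,0.8479)
member 5 (2-4): L=1.5400, (cx,cy)=(1.0000,0.0000)
member 6 (3-4): L=1.5353, (cx,cy)=(0.4423,-0.8969)
solve A·x = −loads:
  F[0-1] = -1631.0587 N (compression)
  F[0-2] = +3824.8171 N (tension)
  F[1-2] = +1361.9946 N (tension)
  F[1-3] = -1443.7290 N (compression)
  F[2-3] = +1584.1385 N (tension)
  F[2-4] = +597.9617 N (tension)
  F[3-4] = -1352.0696 N (compression)
  Rx@0 = -2944.5900 N
  Ry@0 = +1373.1543 N
  Ry@4 = +1212.6557 N

597.962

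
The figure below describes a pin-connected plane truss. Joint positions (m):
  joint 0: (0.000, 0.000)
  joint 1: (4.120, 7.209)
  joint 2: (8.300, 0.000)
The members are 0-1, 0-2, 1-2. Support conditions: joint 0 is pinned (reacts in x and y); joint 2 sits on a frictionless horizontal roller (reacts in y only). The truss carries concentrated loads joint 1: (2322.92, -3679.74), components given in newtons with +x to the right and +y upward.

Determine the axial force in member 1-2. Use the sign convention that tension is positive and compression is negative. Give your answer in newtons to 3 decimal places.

-4443.619

N=3 nodes, M=3 members, R=3 reactions → 2N=6, M+R=6
member 0 (0-1): L=8.3033, (cx,cy)=(0.4962,0.8682)
member 1 (0-2): L=8.3000, (cx,cy)=(1.0000,0.0000)
member 2 (1-2): L=8.3332, (cx,cy)=(0.5016,-0.8651)
solve A·x = −loads:
  F[0-1] = +189.3678 N (tension)
  F[0-2] = +2228.9574 N (tension)
  F[1-2] = -4443.6194 N (compression)
  Rx@0 = -2322.9200 N
  Ry@0 = -164.4117 N
  Ry@2 = +3844.1517 N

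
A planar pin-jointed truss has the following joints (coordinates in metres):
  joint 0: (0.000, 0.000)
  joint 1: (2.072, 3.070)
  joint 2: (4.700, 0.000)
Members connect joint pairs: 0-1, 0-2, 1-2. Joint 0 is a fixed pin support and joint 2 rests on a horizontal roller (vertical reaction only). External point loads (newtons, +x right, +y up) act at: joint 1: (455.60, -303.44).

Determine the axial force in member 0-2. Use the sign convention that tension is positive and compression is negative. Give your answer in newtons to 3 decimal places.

N=3 nodes, M=3 members, R=3 reactions → 2N=6, M+R=6
member 0 (0-1): L=3.7038, (cx,cy)=(0.5594,0.8289)
member 1 (0-2): L=4.7000, (cx,cy)=(1.0000,0.0000)
member 2 (1-2): L=4.0412, (cx,cy)=(0.6503,-0.7597)
solve A·x = −loads:
  F[0-1] = +154.3358 N (tension)
  F[0-2] = +369.2604 N (tension)
  F[1-2] = -567.8290 N (compression)
  Rx@0 = -455.6000 N
  Ry@0 = -127.9259 N
  Ry@2 = +431.3659 N

369.260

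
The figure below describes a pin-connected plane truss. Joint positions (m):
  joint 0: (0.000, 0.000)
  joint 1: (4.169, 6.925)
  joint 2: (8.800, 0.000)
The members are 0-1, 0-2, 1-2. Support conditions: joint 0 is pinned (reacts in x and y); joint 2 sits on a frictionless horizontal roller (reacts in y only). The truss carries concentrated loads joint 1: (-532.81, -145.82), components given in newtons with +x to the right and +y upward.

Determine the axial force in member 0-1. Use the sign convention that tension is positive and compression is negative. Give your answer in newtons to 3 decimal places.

-578.974

N=3 nodes, M=3 members, R=3 reactions → 2N=6, M+R=6
member 0 (0-1): L=8.0831, (cx,cy)=(0.5158,0.8567)
member 1 (0-2): L=8.8000, (cx,cy)=(1.0000,0.0000)
member 2 (1-2): L=8.3308, (cx,cy)=(0.5559,-0.8313)
solve A·x = −loads:
  F[0-1] = -578.9737 N (compression)
  F[0-2] = -234.1935 N (compression)
  F[1-2] = +421.2940 N (tension)
  Rx@0 = +532.8100 N
  Ry@0 = +496.0229 N
  Ry@2 = -350.2029 N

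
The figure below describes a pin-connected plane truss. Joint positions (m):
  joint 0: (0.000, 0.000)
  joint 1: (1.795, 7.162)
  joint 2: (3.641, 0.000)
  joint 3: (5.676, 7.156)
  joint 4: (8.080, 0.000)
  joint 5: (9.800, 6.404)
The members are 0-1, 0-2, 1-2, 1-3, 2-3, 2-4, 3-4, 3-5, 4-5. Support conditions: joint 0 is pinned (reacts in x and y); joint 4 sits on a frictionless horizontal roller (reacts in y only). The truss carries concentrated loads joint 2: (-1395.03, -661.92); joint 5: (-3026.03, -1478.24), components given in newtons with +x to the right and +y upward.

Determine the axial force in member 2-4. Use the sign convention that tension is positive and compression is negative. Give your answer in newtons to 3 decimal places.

-1273.094

N=6 nodes, M=9 members, R=3 reactions → 2N=12, M+R=12
member 0 (0-1): L=7.3835, (cx,cy)=(0.2431,0.9700)
member 1 (0-2): L=3.6410, (cx,cy)=(1.0000,0.0000)
member 2 (1-2): L=7.3961, (cx,cy)=(0.2496,-0.9684)
member 3 (1-3): L=3.8810, (cx,cy)=(1.0000,-0.0015)
member 4 (2-3): L=7.4397, (cx,cy)=(0.2735,0.9619)
member 5 (2-4): L=4.4390, (cx,cy)=(1.0000,0.0000)
member 6 (3-4): L=7.5490, (cx,cy)=(0.3185,-0.9479)
member 7 (3-5): L=4.1920, (cx,cy)=(0.9838,-0.1794)
member 8 (4-5): L=6.6310, (cx,cy)=(0.2594,0.9658)
solve A·x = −loads:
  F[0-1] = -2523.0183 N (compression)
  F[0-2] = -3807.6911 N (compression)
  F[1-2] = +2529.2987 N (tension)
  F[1-3] = -1244.6626 N (compression)
  F[2-3] = -1858.1952 N (compression)
  F[2-4] = -1273.0941 N (compression)
  F[3-4] = +2365.5682 N (tension)
  F[3-5] = -2547.5831 N (compression)
  F[4-5] = -2003.8346 N (compression)
  Rx@0 = +4421.0600 N
  Ry@0 = +2447.3250 N
  Ry@4 = -307.1650 N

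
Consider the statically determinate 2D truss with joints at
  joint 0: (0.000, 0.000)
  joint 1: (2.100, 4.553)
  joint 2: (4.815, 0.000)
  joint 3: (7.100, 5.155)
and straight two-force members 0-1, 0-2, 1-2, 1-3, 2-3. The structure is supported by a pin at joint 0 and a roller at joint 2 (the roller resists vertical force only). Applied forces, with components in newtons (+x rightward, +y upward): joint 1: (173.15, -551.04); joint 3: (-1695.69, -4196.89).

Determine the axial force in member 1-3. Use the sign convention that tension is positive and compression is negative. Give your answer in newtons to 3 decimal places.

N=4 nodes, M=5 members, R=3 reactions → 2N=8, M+R=8
member 0 (0-1): L=5.0140, (cx,cy)=(0.4188,0.9081)
member 1 (0-2): L=4.8150, (cx,cy)=(1.0000,0.0000)
member 2 (1-2): L=5.3010, (cx,cy)=(0.5122,-0.8589)
member 3 (1-3): L=5.0361, (cx,cy)=(0.9928,0.1195)
member 4 (2-3): L=5.6387, (cx,cy)=(0.4052,0.9142)
solve A·x = −loads:
  F[0-1] = +32.2231 N (tension)
  F[0-2] = -1536.0360 N (compression)
  F[1-2] = -651.2644 N (compression)
  F[1-3] = +175.1558 N (tension)
  F[2-3] = -4613.6142 N (compression)
  Rx@0 = +1522.5400 N
  Ry@0 = -29.2607 N
  Ry@2 = +4777.1907 N

175.156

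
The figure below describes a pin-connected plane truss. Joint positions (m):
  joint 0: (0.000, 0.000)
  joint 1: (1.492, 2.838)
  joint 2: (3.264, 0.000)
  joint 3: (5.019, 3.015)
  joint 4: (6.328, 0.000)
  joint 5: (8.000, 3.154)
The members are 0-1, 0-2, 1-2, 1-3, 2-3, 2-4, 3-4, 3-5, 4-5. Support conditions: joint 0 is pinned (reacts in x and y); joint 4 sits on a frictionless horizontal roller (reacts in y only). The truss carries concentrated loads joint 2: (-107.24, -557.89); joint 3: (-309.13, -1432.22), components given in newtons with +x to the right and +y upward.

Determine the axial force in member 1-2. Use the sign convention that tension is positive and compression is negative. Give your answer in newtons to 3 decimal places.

794.288

N=6 nodes, M=9 members, R=3 reactions → 2N=12, M+R=12
member 0 (0-1): L=3.2063, (cx,cy)=(0.4653,0.8851)
member 1 (0-2): L=3.2640, (cx,cy)=(1.0000,0.0000)
member 2 (1-2): L=3.3458, (cx,cy)=(0.5296,-0.8482)
member 3 (1-3): L=3.5314, (cx,cy)=(0.9987,0.0501)
member 4 (2-3): L=3.4886, (cx,cy)=(0.5031,0.8642)
member 5 (2-4): L=3.0640, (cx,cy)=(1.0000,0.0000)
member 6 (3-4): L=3.2869, (cx,cy)=(0.3982,-0.9173)
member 7 (3-5): L=2.9842, (cx,cy)=(0.9989,0.0466)
member 8 (4-5): L=3.5698, (cx,cy)=(0.4684,0.8835)
solve A·x = −loads:
  F[0-1] = -806.2974 N (compression)
  F[0-2] = -41.1716 N (compression)
  F[1-2] = +794.2879 N (tension)
  F[1-3] = -796.8729 N (compression)
  F[2-3] = -134.0491 N (compression)
  F[2-4] = +554.1773 N (tension)
  F[3-4] = -1391.5393 N (compression)
  F[3-5] = -0.0000 N (compression)
  F[4-5] = -0.0000 N (compression)
  Rx@0 = +416.3700 N
  Ry@0 = +713.6817 N
  Ry@4 = +1276.4283 N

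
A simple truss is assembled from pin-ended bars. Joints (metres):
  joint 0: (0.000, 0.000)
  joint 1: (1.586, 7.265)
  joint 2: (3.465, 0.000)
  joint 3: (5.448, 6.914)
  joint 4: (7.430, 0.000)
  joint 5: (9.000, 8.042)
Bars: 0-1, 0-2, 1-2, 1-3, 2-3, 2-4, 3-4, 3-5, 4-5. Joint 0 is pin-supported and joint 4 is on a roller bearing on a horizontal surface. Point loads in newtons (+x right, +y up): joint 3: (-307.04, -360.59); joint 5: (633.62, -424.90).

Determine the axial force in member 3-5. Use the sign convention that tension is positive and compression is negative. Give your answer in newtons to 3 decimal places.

801.529

N=6 nodes, M=9 members, R=3 reactions → 2N=12, M+R=12
member 0 (0-1): L=7.4361, (cx,cy)=(0.2133,0.9770)
member 1 (0-2): L=3.4650, (cx,cy)=(1.0000,0.0000)
member 2 (1-2): L=7.5041, (cx,cy)=(0.2504,-0.9681)
member 3 (1-3): L=3.8779, (cx,cy)=(0.9959,-0.0905)
member 4 (2-3): L=7.1928, (cx,cy)=(0.2757,0.9612)
member 5 (2-4): L=3.9650, (cx,cy)=(1.0000,0.0000)
member 6 (3-4): L=7.1925, (cx,cy)=(0.2756,-0.9613)
member 7 (3-5): L=3.7268, (cx,cy)=(0.9531,0.3027)
member 8 (4-5): L=8.1938, (cx,cy)=(0.1916,0.9815)
solve A·x = −loads:
  F[0-1] = +402.9599 N (tension)
  F[0-2] = +240.6352 N (tension)
  F[1-2] = -424.6935 N (compression)
  F[1-3] = +193.0797 N (tension)
  F[2-3] = +427.7410 N (tension)
  F[2-4] = +16.3671 N (tension)
  F[3-4] = -532.2866 N (compression)
  F[3-5] = +801.5287 N (tension)
  F[4-5] = -680.1015 N (compression)
  Rx@0 = -326.5800 N
  Ry@0 = -393.6879 N
  Ry@4 = +1179.1779 N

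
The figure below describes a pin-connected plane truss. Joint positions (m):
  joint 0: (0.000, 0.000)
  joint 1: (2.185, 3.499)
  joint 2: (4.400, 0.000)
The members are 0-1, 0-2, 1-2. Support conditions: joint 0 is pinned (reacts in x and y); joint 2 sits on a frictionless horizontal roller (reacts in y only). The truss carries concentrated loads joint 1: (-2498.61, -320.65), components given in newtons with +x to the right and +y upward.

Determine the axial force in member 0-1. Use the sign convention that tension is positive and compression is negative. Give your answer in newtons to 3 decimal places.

N=3 nodes, M=3 members, R=3 reactions → 2N=6, M+R=6
member 0 (0-1): L=4.1252, (cx,cy)=(0.5297,0.8482)
member 1 (0-2): L=4.4000, (cx,cy)=(1.0000,0.0000)
member 2 (1-2): L=4.1412, (cx,cy)=(0.5349,-0.8449)
solve A·x = −loads:
  F[0-1] = -2532.8632 N (compression)
  F[0-2] = -1157.0232 N (compression)
  F[1-2] = +2163.1697 N (tension)
  Rx@0 = +2498.6100 N
  Ry@0 = +2148.3809 N
  Ry@2 = -1827.7309 N

-2532.863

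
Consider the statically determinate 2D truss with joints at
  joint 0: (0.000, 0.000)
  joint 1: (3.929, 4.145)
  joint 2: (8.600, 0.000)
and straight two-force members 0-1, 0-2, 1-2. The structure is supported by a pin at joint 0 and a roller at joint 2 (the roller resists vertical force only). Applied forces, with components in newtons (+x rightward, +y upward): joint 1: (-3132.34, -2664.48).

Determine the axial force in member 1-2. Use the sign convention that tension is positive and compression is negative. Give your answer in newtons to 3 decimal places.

440.565

N=3 nodes, M=3 members, R=3 reactions → 2N=6, M+R=6
member 0 (0-1): L=5.7112, (cx,cy)=(0.6879,0.7258)
member 1 (0-2): L=8.6000, (cx,cy)=(1.0000,0.0000)
member 2 (1-2): L=6.2449, (cx,cy)=(0.7480,-0.6637)
solve A·x = −loads:
  F[0-1] = -4074.1886 N (compression)
  F[0-2] = -329.5275 N (compression)
  F[1-2] = +440.5650 N (tension)
  Rx@0 = +3132.3400 N
  Ry@0 = +2956.8995 N
  Ry@2 = -292.4195 N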